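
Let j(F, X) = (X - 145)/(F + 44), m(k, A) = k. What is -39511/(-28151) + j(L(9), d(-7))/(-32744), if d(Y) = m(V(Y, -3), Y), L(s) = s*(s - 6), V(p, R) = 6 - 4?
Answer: 91860146657/65446120424 ≈ 1.4036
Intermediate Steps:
V(p, R) = 2
L(s) = s*(-6 + s)
d(Y) = 2
j(F, X) = (-145 + X)/(44 + F)
-39511/(-28151) + j(L(9), d(-7))/(-32744) = -39511/(-28151) + ((-145 + 2)/(44 + 9*(-6 + 9)))/(-32744) = -39511*(-1/28151) + (-143/(44 + 9*3))*(-1/32744) = 39511/28151 + (-143/(44 + 27))*(-1/32744) = 39511/28151 + (-143/71)*(-1/32744) = 39511/28151 + ((1/71)*(-143))*(-1/32744) = 39511/28151 - 143/71*(-1/32744) = 39511/28151 + 143/2324824 = 91860146657/65446120424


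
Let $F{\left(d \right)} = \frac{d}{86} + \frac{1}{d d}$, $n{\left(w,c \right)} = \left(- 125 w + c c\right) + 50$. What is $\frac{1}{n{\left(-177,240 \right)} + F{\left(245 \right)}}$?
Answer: $\frac{5162150}{411825222461} \approx 1.2535 \cdot 10^{-5}$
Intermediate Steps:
$n{\left(w,c \right)} = 50 + c^{2} - 125 w$ ($n{\left(w,c \right)} = \left(- 125 w + c^{2}\right) + 50 = \left(c^{2} - 125 w\right) + 50 = 50 + c^{2} - 125 w$)
$F{\left(d \right)} = \frac{1}{d^{2}} + \frac{d}{86}$ ($F{\left(d \right)} = d \frac{1}{86} + \frac{1}{d^{2}} = \frac{d}{86} + \frac{1}{d^{2}} = \frac{1}{d^{2}} + \frac{d}{86}$)
$\frac{1}{n{\left(-177,240 \right)} + F{\left(245 \right)}} = \frac{1}{\left(50 + 240^{2} - -22125\right) + \left(\frac{1}{60025} + \frac{1}{86} \cdot 245\right)} = \frac{1}{\left(50 + 57600 + 22125\right) + \left(\frac{1}{60025} + \frac{245}{86}\right)} = \frac{1}{79775 + \frac{14706211}{5162150}} = \frac{1}{\frac{411825222461}{5162150}} = \frac{5162150}{411825222461}$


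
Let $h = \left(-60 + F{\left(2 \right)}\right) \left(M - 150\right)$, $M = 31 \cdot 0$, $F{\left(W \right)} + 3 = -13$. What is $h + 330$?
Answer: $11730$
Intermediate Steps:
$F{\left(W \right)} = -16$ ($F{\left(W \right)} = -3 - 13 = -16$)
$M = 0$
$h = 11400$ ($h = \left(-60 - 16\right) \left(0 - 150\right) = \left(-76\right) \left(-150\right) = 11400$)
$h + 330 = 11400 + 330 = 11730$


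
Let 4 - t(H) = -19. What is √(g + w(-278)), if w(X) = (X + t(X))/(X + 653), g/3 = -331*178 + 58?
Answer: I*√4414517/5 ≈ 420.21*I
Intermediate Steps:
g = -176580 (g = 3*(-331*178 + 58) = 3*(-58918 + 58) = 3*(-58860) = -176580)
t(H) = 23 (t(H) = 4 - 1*(-19) = 4 + 19 = 23)
w(X) = (23 + X)/(653 + X) (w(X) = (X + 23)/(X + 653) = (23 + X)/(653 + X))
√(g + w(-278)) = √(-176580 + (23 - 278)/(653 - 278)) = √(-176580 - 255/375) = √(-176580 + (1/375)*(-255)) = √(-176580 - 17/25) = √(-4414517/25) = I*√4414517/5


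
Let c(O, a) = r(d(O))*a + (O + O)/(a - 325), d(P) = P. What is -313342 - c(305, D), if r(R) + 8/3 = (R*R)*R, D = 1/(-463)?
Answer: -26341693850063/104505582 ≈ -2.5206e+5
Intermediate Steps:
D = -1/463 ≈ -0.0021598
r(R) = -8/3 + R³ (r(R) = -8/3 + (R*R)*R = -8/3 + R²*R = -8/3 + R³)
c(O, a) = a*(-8/3 + O³) + 2*O/(-325 + a) (c(O, a) = (-8/3 + O³)*a + (O + O)/(a - 325) = a*(-8/3 + O³) + (2*O)/(-325 + a) = a*(-8/3 + O³) + 2*O/(-325 + a))
-313342 - c(305, D) = -313342 - (6*305 + (-1/463)²*(-8 + 3*305³) - 325*(-1/463)*(-8 + 3*305³))/(3*(-325 - 1/463)) = -313342 - (1830 + (-8 + 3*28372625)/214369 - 325*(-1/463)*(-8 + 3*28372625))/(3*(-150476/463)) = -313342 - (-463)*(1830 + (-8 + 85117875)/214369 - 325*(-1/463)*(-8 + 85117875))/(3*150476) = -313342 - (-463)*(1830 + (1/214369)*85117867 - 325*(-1/463)*85117867)/(3*150476) = -313342 - (-463)*(1830 + 85117867/214369 + 27663306775/463)/(3*150476) = -313342 - (-463)*12808588449962/(3*150476*214369) = -313342 - 1*(-6404294224981/104505582) = -313342 + 6404294224981/104505582 = -26341693850063/104505582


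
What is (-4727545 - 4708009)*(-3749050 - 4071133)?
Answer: 73787758986382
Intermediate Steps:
(-4727545 - 4708009)*(-3749050 - 4071133) = -9435554*(-7820183) = 73787758986382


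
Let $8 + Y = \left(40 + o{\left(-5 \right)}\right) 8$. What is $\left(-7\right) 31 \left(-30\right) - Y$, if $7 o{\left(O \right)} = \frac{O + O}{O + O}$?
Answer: $\frac{43378}{7} \approx 6196.9$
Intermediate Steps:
$o{\left(O \right)} = \frac{1}{7}$ ($o{\left(O \right)} = \frac{\left(O + O\right) \frac{1}{O + O}}{7} = \frac{2 O \frac{1}{2 O}}{7} = \frac{1}{7} \cdot 1 = \frac{1}{7}$)
$Y = \frac{2192}{7}$ ($Y = -8 + \left(40 + \frac{1}{7}\right) 8 = -8 + \frac{281}{7} \cdot 8 = -8 + \frac{2248}{7} = \frac{2192}{7} \approx 313.14$)
$\left(-7\right) 31 \left(-30\right) - Y = \left(-7\right) 31 \left(-30\right) - \frac{2192}{7} = \left(-217\right) \left(-30\right) - \frac{2192}{7} = 6510 - \frac{2192}{7} = \frac{43378}{7}$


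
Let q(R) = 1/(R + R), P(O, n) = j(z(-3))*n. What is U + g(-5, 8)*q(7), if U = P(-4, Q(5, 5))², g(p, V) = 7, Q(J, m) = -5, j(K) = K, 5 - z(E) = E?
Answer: 3201/2 ≈ 1600.5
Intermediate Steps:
z(E) = 5 - E
P(O, n) = 8*n (P(O, n) = (5 - 1*(-3))*n = (5 + 3)*n = 8*n)
q(R) = 1/(2*R)
U = 1600 (U = (8*(-5))² = (-40)² = 1600)
U + g(-5, 8)*q(7) = 1600 + 7*((½)/7) = 1600 + 7*((½)*(⅐)) = 1600 + 7*(1/14) = 1600 + ½ = 3201/2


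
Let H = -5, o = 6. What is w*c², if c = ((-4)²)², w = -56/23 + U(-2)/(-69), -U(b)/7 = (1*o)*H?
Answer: -8257536/23 ≈ -3.5902e+5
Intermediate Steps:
U(b) = 210 (U(b) = -7*1*6*(-5) = -42*(-5) = -7*(-30) = 210)
w = -126/23 (w = -56/23 + 210/(-69) = -56*1/23 + 210*(-1/69) = -56/23 - 70/23 = -126/23 ≈ -5.4783)
c = 256 (c = 16² = 256)
w*c² = -126/23*256² = -126/23*65536 = -8257536/23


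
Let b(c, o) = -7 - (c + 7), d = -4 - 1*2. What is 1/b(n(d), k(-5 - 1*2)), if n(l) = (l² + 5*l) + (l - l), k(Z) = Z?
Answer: -1/20 ≈ -0.050000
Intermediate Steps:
d = -6 (d = -4 - 2 = -6)
n(l) = l² + 5*l (n(l) = (l² + 5*l) + 0 = l² + 5*l)
b(c, o) = -14 - c (b(c, o) = -7 - (7 + c) = -7 + (-7 - c) = -14 - c)
1/b(n(d), k(-5 - 1*2)) = 1/(-14 - (-6)*(5 - 6)) = 1/(-14 - (-6)*(-1)) = 1/(-14 - 1*6) = 1/(-14 - 6) = 1/(-20) = -1/20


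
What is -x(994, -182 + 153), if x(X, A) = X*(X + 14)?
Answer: -1001952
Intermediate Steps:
x(X, A) = X*(14 + X)
-x(994, -182 + 153) = -994*(14 + 994) = -994*1008 = -1*1001952 = -1001952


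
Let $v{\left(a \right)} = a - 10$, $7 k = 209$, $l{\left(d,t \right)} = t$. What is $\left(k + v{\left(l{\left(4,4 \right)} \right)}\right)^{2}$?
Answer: $\frac{27889}{49} \approx 569.16$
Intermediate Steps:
$k = \frac{209}{7}$ ($k = \frac{1}{7} \cdot 209 = \frac{209}{7} \approx 29.857$)
$v{\left(a \right)} = -10 + a$ ($v{\left(a \right)} = a - 10 = -10 + a$)
$\left(k + v{\left(l{\left(4,4 \right)} \right)}\right)^{2} = \left(\frac{209}{7} + \left(-10 + 4\right)\right)^{2} = \left(\frac{209}{7} - 6\right)^{2} = \left(\frac{167}{7}\right)^{2} = \frac{27889}{49}$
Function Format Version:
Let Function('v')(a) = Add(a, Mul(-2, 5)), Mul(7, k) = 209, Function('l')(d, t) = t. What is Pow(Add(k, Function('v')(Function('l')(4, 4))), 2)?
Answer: Rational(27889, 49) ≈ 569.16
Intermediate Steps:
k = Rational(209, 7) (k = Mul(Rational(1, 7), 209) = Rational(209, 7) ≈ 29.857)
Function('v')(a) = Add(-10, a) (Function('v')(a) = Add(a, -10) = Add(-10, a))
Pow(Add(k, Function('v')(Function('l')(4, 4))), 2) = Pow(Add(Rational(209, 7), Add(-10, 4)), 2) = Pow(Add(Rational(209, 7), -6), 2) = Pow(Rational(167, 7), 2) = Rational(27889, 49)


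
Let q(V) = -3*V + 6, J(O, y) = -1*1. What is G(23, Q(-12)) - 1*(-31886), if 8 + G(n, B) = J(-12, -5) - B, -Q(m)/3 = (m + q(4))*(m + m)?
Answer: 33173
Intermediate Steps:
J(O, y) = -1
q(V) = 6 - 3*V
Q(m) = -6*m*(-6 + m) (Q(m) = -3*(m + (6 - 3*4))*(m + m) = -3*(m + (6 - 12))*2*m = -3*(m - 6)*2*m = -3*(-6 + m)*2*m = -6*m*(-6 + m))
G(n, B) = -9 - B (G(n, B) = -8 + (-1 - B) = -9 - B)
G(23, Q(-12)) - 1*(-31886) = (-9 - 6*(-12)*(6 - 1*(-12))) - 1*(-31886) = (-9 - 6*(-12)*(6 + 12)) + 31886 = (-9 - 6*(-12)*18) + 31886 = (-9 - 1*(-1296)) + 31886 = (-9 + 1296) + 31886 = 1287 + 31886 = 33173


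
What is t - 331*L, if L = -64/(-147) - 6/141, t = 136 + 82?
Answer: 607828/6909 ≈ 87.976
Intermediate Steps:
t = 218
L = 2714/6909 (L = -64*(-1/147) - 6*1/141 = 64/147 - 2/47 = 2714/6909 ≈ 0.39282)
t - 331*L = 218 - 331*2714/6909 = 218 - 898334/6909 = 607828/6909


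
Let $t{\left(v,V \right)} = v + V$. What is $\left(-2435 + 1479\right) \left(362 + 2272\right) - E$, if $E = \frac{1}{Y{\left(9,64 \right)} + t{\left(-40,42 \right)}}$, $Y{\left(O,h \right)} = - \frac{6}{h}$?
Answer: $- \frac{153604376}{61} \approx -2.5181 \cdot 10^{6}$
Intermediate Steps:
$t{\left(v,V \right)} = V + v$
$E = \frac{32}{61}$ ($E = \frac{1}{- \frac{6}{64} + \left(42 - 40\right)} = \frac{1}{\left(-6\right) \frac{1}{64} + 2} = \frac{1}{- \frac{3}{32} + 2} = \frac{1}{\frac{61}{32}} = \frac{32}{61} \approx 0.52459$)
$\left(-2435 + 1479\right) \left(362 + 2272\right) - E = \left(-2435 + 1479\right) \left(362 + 2272\right) - \frac{32}{61} = \left(-956\right) 2634 - \frac{32}{61} = -2518104 - \frac{32}{61} = - \frac{153604376}{61}$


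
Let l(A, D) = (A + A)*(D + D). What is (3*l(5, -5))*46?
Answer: -13800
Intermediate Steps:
l(A, D) = 4*A*D (l(A, D) = (2*A)*(2*D) = 4*A*D)
(3*l(5, -5))*46 = (3*(4*5*(-5)))*46 = (3*(-100))*46 = -300*46 = -13800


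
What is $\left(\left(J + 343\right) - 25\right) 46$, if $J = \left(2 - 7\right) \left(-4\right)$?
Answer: $15548$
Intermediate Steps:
$J = 20$ ($J = \left(-5\right) \left(-4\right) = 20$)
$\left(\left(J + 343\right) - 25\right) 46 = \left(\left(20 + 343\right) - 25\right) 46 = \left(363 - 25\right) 46 = 338 \cdot 46 = 15548$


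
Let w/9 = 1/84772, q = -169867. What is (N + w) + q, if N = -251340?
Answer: -35706559795/84772 ≈ -4.2121e+5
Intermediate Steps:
w = 9/84772 ≈ 0.00010617
(N + w) + q = (-251340 + 9/84772) - 169867 = -21306594471/84772 - 169867 = -35706559795/84772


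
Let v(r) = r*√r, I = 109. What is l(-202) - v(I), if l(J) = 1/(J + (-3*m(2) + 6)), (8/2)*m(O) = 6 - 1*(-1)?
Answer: -4/805 - 109*√109 ≈ -1138.0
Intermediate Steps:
m(O) = 7/4 (m(O) = (6 - 1*(-1))/4 = (6 + 1)/4 = (¼)*7 = 7/4)
l(J) = 1/(¾ + J) (l(J) = 1/(J + (-3*7/4 + 6)) = 1/(J + (-21/4 + 6)) = 1/(J + ¾) = 1/(¾ + J))
v(r) = r^(3/2)
l(-202) - v(I) = 4/(3 + 4*(-202)) - 109^(3/2) = 4/(3 - 808) - 109*√109 = 4/(-805) - 109*√109 = 4*(-1/805) - 109*√109 = -4/805 - 109*√109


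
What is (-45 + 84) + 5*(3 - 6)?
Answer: 24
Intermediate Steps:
(-45 + 84) + 5*(3 - 6) = 39 + 5*(-3) = 39 - 15 = 24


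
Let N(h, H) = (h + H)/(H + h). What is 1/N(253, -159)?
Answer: 1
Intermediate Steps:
N(h, H) = 1 (N(h, H) = (H + h)/(H + h) = 1)
1/N(253, -159) = 1/1 = 1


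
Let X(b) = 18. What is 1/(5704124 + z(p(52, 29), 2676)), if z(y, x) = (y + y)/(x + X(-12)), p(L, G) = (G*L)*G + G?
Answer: 449/2561166263 ≈ 1.7531e-7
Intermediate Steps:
p(L, G) = G + L*G² (p(L, G) = L*G² + G = G + L*G²)
z(y, x) = 2*y/(18 + x) (z(y, x) = (y + y)/(x + 18) = (2*y)/(18 + x) = 2*y/(18 + x))
1/(5704124 + z(p(52, 29), 2676)) = 1/(5704124 + 2*(29*(1 + 29*52))/(18 + 2676)) = 1/(5704124 + 2*(29*(1 + 1508))/2694) = 1/(5704124 + 2*(29*1509)*(1/2694)) = 1/(5704124 + 2*43761*(1/2694)) = 1/(5704124 + 14587/449) = 1/(2561166263/449) = 449/2561166263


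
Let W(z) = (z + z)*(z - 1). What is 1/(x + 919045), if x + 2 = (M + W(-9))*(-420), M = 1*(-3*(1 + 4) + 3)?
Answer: 1/848483 ≈ 1.1786e-6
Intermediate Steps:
M = -12 (M = 1*(-3*5 + 3) = 1*(-15 + 3) = 1*(-12) = -12)
W(z) = 2*z*(-1 + z) (W(z) = (2*z)*(-1 + z) = 2*z*(-1 + z))
x = -70562 (x = -2 + (-12 + 2*(-9)*(-1 - 9))*(-420) = -2 + (-12 + 2*(-9)*(-10))*(-420) = -2 + (-12 + 180)*(-420) = -2 + 168*(-420) = -2 - 70560 = -70562)
1/(x + 919045) = 1/(-70562 + 919045) = 1/848483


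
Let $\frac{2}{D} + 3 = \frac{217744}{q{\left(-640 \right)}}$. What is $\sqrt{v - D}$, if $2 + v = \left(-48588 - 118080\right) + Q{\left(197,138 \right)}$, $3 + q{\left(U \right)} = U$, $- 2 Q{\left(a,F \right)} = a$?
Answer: $\frac{i \sqrt{32190473192437834}}{439346} \approx 408.37 i$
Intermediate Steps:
$Q{\left(a,F \right)} = - \frac{a}{2}$
$q{\left(U \right)} = -3 + U$
$D = - \frac{1286}{219673}$ ($D = \frac{2}{-3 + \frac{217744}{-3 - 640}} = \frac{2}{-3 + \frac{217744}{-643}} = \frac{2}{-3 + 217744 \left(- \frac{1}{643}\right)} = \frac{2}{-3 - \frac{217744}{643}} = \frac{2}{- \frac{219673}{643}} = 2 \left(- \frac{643}{219673}\right) = - \frac{1286}{219673} \approx -0.0058542$)
$v = - \frac{333537}{2}$ ($v = -2 - \frac{333533}{2} = - \frac{333537}{2} \approx -1.6677 \cdot 10^{5}$)
$\sqrt{v - D} = \sqrt{- \frac{333537}{2} - - \frac{1286}{219673}} = \sqrt{- \frac{333537}{2} + \frac{1286}{219673}} = \sqrt{- \frac{73269070829}{439346}} = \frac{i \sqrt{32190473192437834}}{439346}$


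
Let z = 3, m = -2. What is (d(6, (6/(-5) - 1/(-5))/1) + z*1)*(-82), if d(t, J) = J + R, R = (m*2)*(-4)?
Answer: -1476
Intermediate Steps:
R = 16 (R = -2*2*(-4) = -4*(-4) = 16)
d(t, J) = 16 + J (d(t, J) = J + 16 = 16 + J)
(d(6, (6/(-5) - 1/(-5))/1) + z*1)*(-82) = ((16 + (6/(-5) - 1/(-5))/1) + 3*1)*(-82) = ((16 + (6*(-1/5) - 1*(-1/5))*1) + 3)*(-82) = ((16 + (-6/5 + 1/5)*1) + 3)*(-82) = ((16 - 1*1) + 3)*(-82) = ((16 - 1) + 3)*(-82) = (15 + 3)*(-82) = 18*(-82) = -1476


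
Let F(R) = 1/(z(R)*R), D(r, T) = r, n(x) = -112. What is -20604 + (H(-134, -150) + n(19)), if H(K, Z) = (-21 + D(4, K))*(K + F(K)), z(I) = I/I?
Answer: -2470675/134 ≈ -18438.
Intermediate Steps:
z(I) = 1
F(R) = 1/R (F(R) = 1/(1*R) = 1/R)
H(K, Z) = -17*K - 17/K (H(K, Z) = (-21 + 4)*(K + 1/K) = -17*(K + 1/K) = -17*K - 17/K)
-20604 + (H(-134, -150) + n(19)) = -20604 + ((-17*(-134) - 17/(-134)) - 112) = -20604 + ((2278 - 17*(-1/134)) - 112) = -20604 + ((2278 + 17/134) - 112) = -20604 + (305269/134 - 112) = -20604 + 290261/134 = -2470675/134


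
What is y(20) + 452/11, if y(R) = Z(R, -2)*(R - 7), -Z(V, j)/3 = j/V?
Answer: 4949/110 ≈ 44.991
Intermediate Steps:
Z(V, j) = -3*j/V
y(R) = 6*(-7 + R)/R (y(R) = (-3*(-2)/R)*(R - 7) = (6/R)*(-7 + R) = 6*(-7 + R)/R)
y(20) + 452/11 = (6 - 42/20) + 452/11 = (6 - 42*1/20) + 452*(1/11) = (6 - 21/10) + 452/11 = 39/10 + 452/11 = 4949/110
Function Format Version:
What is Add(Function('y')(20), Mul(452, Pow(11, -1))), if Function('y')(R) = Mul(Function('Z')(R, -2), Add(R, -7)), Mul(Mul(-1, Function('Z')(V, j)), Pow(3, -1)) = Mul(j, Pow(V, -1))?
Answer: Rational(4949, 110) ≈ 44.991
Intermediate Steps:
Function('Z')(V, j) = Mul(-3, j, Pow(V, -1)) (Function('Z')(V, j) = Mul(-3, Mul(j, Pow(V, -1))) = Mul(-3, j, Pow(V, -1)))
Function('y')(R) = Mul(6, Pow(R, -1), Add(-7, R)) (Function('y')(R) = Mul(Mul(-3, -2, Pow(R, -1)), Add(R, -7)) = Mul(Mul(6, Pow(R, -1)), Add(-7, R)) = Mul(6, Pow(R, -1), Add(-7, R)))
Add(Function('y')(20), Mul(452, Pow(11, -1))) = Add(Add(6, Mul(-42, Pow(20, -1))), Mul(452, Pow(11, -1))) = Add(Add(6, Mul(-42, Rational(1, 20))), Mul(452, Rational(1, 11))) = Add(Add(6, Rational(-21, 10)), Rational(452, 11)) = Add(Rational(39, 10), Rational(452, 11)) = Rational(4949, 110)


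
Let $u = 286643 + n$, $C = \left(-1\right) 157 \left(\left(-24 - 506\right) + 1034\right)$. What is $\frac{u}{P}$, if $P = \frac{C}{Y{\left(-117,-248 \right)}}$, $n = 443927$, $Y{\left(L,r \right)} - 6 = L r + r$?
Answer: $- \frac{5255355295}{19782} \approx -2.6566 \cdot 10^{5}$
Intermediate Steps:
$Y{\left(L,r \right)} = 6 + r + L r$ ($Y{\left(L,r \right)} = 6 + \left(L r + r\right) = 6 + \left(r + L r\right) = 6 + r + L r$)
$C = -79128$ ($C = - 157 \left(-530 + 1034\right) = \left(-157\right) 504 = -79128$)
$u = 730570$ ($u = 286643 + 443927 = 730570$)
$P = - \frac{39564}{14387}$ ($P = - \frac{79128}{6 - 248 - -29016} = - \frac{79128}{6 - 248 + 29016} = - \frac{79128}{28774} = \left(-79128\right) \frac{1}{28774} = - \frac{39564}{14387} \approx -2.75$)
$\frac{u}{P} = \frac{730570}{- \frac{39564}{14387}} = 730570 \left(- \frac{14387}{39564}\right) = - \frac{5255355295}{19782}$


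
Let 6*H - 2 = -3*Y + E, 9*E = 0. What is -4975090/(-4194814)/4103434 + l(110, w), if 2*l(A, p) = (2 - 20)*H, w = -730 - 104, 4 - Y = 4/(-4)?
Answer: 83914070401243/4303285597819 ≈ 19.500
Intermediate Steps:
E = 0 (E = (⅑)*0 = 0)
Y = 5 (Y = 4 - 4/(-4) = 4 - 4*(-1)/4 = 4 - 1*(-1) = 4 + 1 = 5)
H = -13/6 (H = ⅓ + (-3*5 + 0)/6 = ⅓ + (-15 + 0)/6 = ⅓ + (⅙)*(-15) = ⅓ - 5/2 = -13/6 ≈ -2.1667)
w = -834
l(A, p) = 39/2 (l(A, p) = ((2 - 20)*(-13/6))/2 = (-18*(-13/6))/2 = (½)*39 = 39/2)
-4975090/(-4194814)/4103434 + l(110, w) = -4975090/(-4194814)/4103434 + 39/2 = -4975090*(-1/4194814)*(1/4103434) + 39/2 = (2487545/2097407)*(1/4103434) + 39/2 = 2487545/8606571195638 + 39/2 = 83914070401243/4303285597819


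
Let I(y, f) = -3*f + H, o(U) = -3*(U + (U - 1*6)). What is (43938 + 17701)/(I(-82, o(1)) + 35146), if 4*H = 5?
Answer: 246556/140445 ≈ 1.7555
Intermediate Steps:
H = 5/4 (H = (¼)*5 = 5/4 ≈ 1.2500)
o(U) = 18 - 6*U (o(U) = -3*(U + (U - 6)) = -3*(U + (-6 + U)) = -3*(-6 + 2*U) = 18 - 6*U)
I(y, f) = 5/4 - 3*f (I(y, f) = -3*f + 5/4 = 5/4 - 3*f)
(43938 + 17701)/(I(-82, o(1)) + 35146) = (43938 + 17701)/((5/4 - 3*(18 - 6*1)) + 35146) = 61639/((5/4 - 3*(18 - 6)) + 35146) = 61639/((5/4 - 3*12) + 35146) = 61639/((5/4 - 36) + 35146) = 61639/(-139/4 + 35146) = 61639/(140445/4) = 61639*(4/140445) = 246556/140445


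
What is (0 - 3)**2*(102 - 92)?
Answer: 90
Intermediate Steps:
(0 - 3)**2*(102 - 92) = (-3)**2*10 = 9*10 = 90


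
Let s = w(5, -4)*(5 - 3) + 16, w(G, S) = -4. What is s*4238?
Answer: 33904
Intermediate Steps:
s = 8 (s = -4*(5 - 3) + 16 = -4*2 + 16 = -8 + 16 = 8)
s*4238 = 8*4238 = 33904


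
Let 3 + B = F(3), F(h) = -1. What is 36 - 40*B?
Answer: 196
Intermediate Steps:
B = -4 (B = -3 - 1 = -4)
36 - 40*B = 36 - 40*(-4) = 36 + 160 = 196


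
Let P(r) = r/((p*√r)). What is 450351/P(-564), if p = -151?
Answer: 22667667*I*√141/94 ≈ 2.8634e+6*I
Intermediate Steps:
P(r) = -√r/151 (P(r) = r/((-151*√r)) = r*(-1/(151*√r)) = -√r/151)
450351/P(-564) = 450351/((-2*I*√141/151)) = 450351*(151*I*√141/282) = 22667667*I*√141/94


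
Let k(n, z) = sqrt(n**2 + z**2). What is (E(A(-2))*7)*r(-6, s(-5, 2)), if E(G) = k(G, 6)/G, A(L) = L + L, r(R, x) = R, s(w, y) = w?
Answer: 21*sqrt(13) ≈ 75.717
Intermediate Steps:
A(L) = 2*L
E(G) = sqrt(36 + G**2)/G (E(G) = sqrt(G**2 + 6**2)/G = sqrt(G**2 + 36)/G = sqrt(36 + G**2)/G)
(E(A(-2))*7)*r(-6, s(-5, 2)) = ((sqrt(36 + (2*(-2))**2)/((2*(-2))))*7)*(-6) = ((sqrt(36 + (-4)**2)/(-4))*7)*(-6) = (-sqrt(36 + 16)/4*7)*(-6) = (-sqrt(13)/2*7)*(-6) = -7*sqrt(13)/2*(-6) = 21*sqrt(13)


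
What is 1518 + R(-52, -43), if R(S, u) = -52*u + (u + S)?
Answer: 3659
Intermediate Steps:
R(S, u) = S - 51*u (R(S, u) = -52*u + (S + u) = S - 51*u)
1518 + R(-52, -43) = 1518 + (-52 - 51*(-43)) = 1518 + (-52 + 2193) = 1518 + 2141 = 3659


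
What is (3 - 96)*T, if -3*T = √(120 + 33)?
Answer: 93*√17 ≈ 383.45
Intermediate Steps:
T = -√17 (T = -√(120 + 33)/3 = -√17 ≈ -4.1231)
(3 - 96)*T = (3 - 96)*(-√17) = -(-93)*√17 = 93*√17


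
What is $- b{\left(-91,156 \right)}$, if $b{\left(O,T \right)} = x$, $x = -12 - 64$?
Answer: $76$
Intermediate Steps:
$x = -76$
$b{\left(O,T \right)} = -76$
$- b{\left(-91,156 \right)} = \left(-1\right) \left(-76\right) = 76$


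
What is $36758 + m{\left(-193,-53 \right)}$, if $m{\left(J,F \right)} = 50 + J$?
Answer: $36615$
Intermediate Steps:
$36758 + m{\left(-193,-53 \right)} = 36758 + \left(50 - 193\right) = 36758 - 143 = 36615$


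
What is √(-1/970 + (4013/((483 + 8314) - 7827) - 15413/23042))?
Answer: √433011469095390/11175370 ≈ 1.8620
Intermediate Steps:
√(-1/970 + (4013/((483 + 8314) - 7827) - 15413/23042)) = √(-1*1/970 + (4013/(8797 - 7827) - 15413*1/23042)) = √(-1/970 + (4013/970 - 15413/23042)) = √(-1/970 + 19379234/5587685) = √(38746947/11175370) = √433011469095390/11175370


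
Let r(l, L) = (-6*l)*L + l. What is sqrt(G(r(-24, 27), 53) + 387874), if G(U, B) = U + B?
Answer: sqrt(391791) ≈ 625.93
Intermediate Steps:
r(l, L) = l - 6*L*l (r(l, L) = -6*L*l + l = l - 6*L*l)
G(U, B) = B + U
sqrt(G(r(-24, 27), 53) + 387874) = sqrt((53 - 24*(1 - 6*27)) + 387874) = sqrt((53 - 24*(1 - 162)) + 387874) = sqrt((53 - 24*(-161)) + 387874) = sqrt((53 + 3864) + 387874) = sqrt(3917 + 387874) = sqrt(391791)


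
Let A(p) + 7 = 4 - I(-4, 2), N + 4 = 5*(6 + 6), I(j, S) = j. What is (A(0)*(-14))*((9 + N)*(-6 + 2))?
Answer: 3640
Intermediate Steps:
N = 56 (N = -4 + 5*(6 + 6) = -4 + 5*12 = -4 + 60 = 56)
A(p) = 1 (A(p) = -7 + (4 - 1*(-4)) = -7 + (4 + 4) = -7 + 8 = 1)
(A(0)*(-14))*((9 + N)*(-6 + 2)) = (1*(-14))*((9 + 56)*(-6 + 2)) = -910*(-4) = -14*(-260) = 3640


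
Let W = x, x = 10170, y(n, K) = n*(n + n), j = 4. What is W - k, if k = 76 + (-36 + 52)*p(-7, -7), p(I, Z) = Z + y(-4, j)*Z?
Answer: 13790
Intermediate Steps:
y(n, K) = 2*n² (y(n, K) = n*(2*n) = 2*n²)
W = 10170
p(I, Z) = 33*Z (p(I, Z) = Z + (2*(-4)²)*Z = Z + (2*16)*Z = Z + 32*Z = 33*Z)
k = -3620 (k = 76 + (-36 + 52)*(33*(-7)) = 76 + 16*(-231) = 76 - 3696 = -3620)
W - k = 10170 - 1*(-3620) = 10170 + 3620 = 13790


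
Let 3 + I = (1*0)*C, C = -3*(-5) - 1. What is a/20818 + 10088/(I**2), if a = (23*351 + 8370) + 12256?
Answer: 210270275/187362 ≈ 1122.3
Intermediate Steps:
C = 14 (C = 15 - 1 = 14)
I = -3 (I = -3 + (1*0)*14 = -3 + 0*14 = -3 + 0 = -3)
a = 28699 (a = (8073 + 8370) + 12256 = 16443 + 12256 = 28699)
a/20818 + 10088/(I**2) = 28699/20818 + 10088/((-3)**2) = 28699*(1/20818) + 10088/9 = 28699/20818 + 10088*(1/9) = 28699/20818 + 10088/9 = 210270275/187362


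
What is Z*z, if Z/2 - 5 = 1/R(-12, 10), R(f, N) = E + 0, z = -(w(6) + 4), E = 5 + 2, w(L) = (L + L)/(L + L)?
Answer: -360/7 ≈ -51.429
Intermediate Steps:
w(L) = 1 (w(L) = (2*L)/((2*L)) = (2*L)*(1/(2*L)) = 1)
E = 7
z = -5 (z = -(1 + 4) = -1*5 = -5)
R(f, N) = 7 (R(f, N) = 7 + 0 = 7)
Z = 72/7 (Z = 10 + 2/7 = 72/7 ≈ 10.286)
Z*z = (72/7)*(-5) = -360/7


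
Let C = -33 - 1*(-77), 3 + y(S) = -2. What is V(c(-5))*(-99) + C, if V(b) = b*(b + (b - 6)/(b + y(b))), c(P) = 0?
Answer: 44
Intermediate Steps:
y(S) = -5 (y(S) = -3 - 2 = -5)
C = 44 (C = -33 + 77 = 44)
V(b) = b*(b + (-6 + b)/(-5 + b)) (V(b) = b*(b + (b - 6)/(b - 5)) = b*(b + (-6 + b)/(-5 + b)))
V(c(-5))*(-99) + C = (0*(-6 + 0² - 4*0)/(-5 + 0))*(-99) + 44 = (0*(-6 + 0 + 0)/(-5))*(-99) + 44 = (0*(-⅕)*(-6))*(-99) + 44 = 0*(-99) + 44 = 0 + 44 = 44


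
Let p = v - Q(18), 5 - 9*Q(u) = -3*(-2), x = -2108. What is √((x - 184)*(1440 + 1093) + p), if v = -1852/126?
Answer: I*√2560291909/21 ≈ 2409.5*I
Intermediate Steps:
Q(u) = -⅑ (Q(u) = 5/9 - (-1)*(-2)/3 = 5/9 - ⅑*6 = 5/9 - ⅔ = -⅑)
v = -926/63 (v = -1852*1/126 = -926/63 ≈ -14.698)
p = -919/63 (p = -926/63 - 1*(-⅑) = -926/63 + ⅑ = -919/63 ≈ -14.587)
√((x - 184)*(1440 + 1093) + p) = √((-2108 - 184)*(1440 + 1093) - 919/63) = √(-2292*2533 - 919/63) = √(-5805636 - 919/63) = √(-365755987/63) = I*√2560291909/21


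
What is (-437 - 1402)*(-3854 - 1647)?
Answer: 10116339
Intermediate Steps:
(-437 - 1402)*(-3854 - 1647) = -1839*(-5501) = 10116339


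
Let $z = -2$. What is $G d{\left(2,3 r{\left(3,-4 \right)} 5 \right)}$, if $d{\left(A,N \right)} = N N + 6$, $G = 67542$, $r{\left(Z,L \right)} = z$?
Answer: $61193052$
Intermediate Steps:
$r{\left(Z,L \right)} = -2$
$d{\left(A,N \right)} = 6 + N^{2}$ ($d{\left(A,N \right)} = N^{2} + 6 = 6 + N^{2}$)
$G d{\left(2,3 r{\left(3,-4 \right)} 5 \right)} = 67542 \left(6 + \left(3 \left(-2\right) 5\right)^{2}\right) = 67542 \left(6 + \left(\left(-6\right) 5\right)^{2}\right) = 67542 \left(6 + \left(-30\right)^{2}\right) = 67542 \left(6 + 900\right) = 67542 \cdot 906 = 61193052$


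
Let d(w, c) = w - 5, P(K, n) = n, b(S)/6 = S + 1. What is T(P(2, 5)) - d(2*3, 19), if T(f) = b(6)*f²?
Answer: 1049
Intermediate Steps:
b(S) = 6 + 6*S (b(S) = 6*(S + 1) = 6*(1 + S) = 6 + 6*S)
d(w, c) = -5 + w
T(f) = 42*f² (T(f) = (6 + 6*6)*f² = (6 + 36)*f² = 42*f²)
T(P(2, 5)) - d(2*3, 19) = 42*5² - (-5 + 2*3) = 42*25 - (-5 + 6) = 1050 - 1*1 = 1050 - 1 = 1049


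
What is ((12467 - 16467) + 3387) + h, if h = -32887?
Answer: -33500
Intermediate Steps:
((12467 - 16467) + 3387) + h = ((12467 - 16467) + 3387) - 32887 = (-4000 + 3387) - 32887 = -613 - 32887 = -33500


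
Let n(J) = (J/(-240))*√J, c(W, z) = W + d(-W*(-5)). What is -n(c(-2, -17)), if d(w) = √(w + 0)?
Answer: (-2 + I*√10)^(3/2)/240 ≈ -0.030102 - 0.0018238*I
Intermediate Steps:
d(w) = √w
c(W, z) = W + √5*√W (c(W, z) = W + √(-W*(-5)) = W + √(5*W) = W + √5*√W)
n(J) = -J^(3/2)/240 (n(J) = (J*(-1/240))*√J = (-J/240)*√J = -J^(3/2)/240)
-n(c(-2, -17)) = -(-1)*(-2 + √5*√(-2))^(3/2)/240 = -(-1)*(-2 + √5*(I*√2))^(3/2)/240 = -(-1)*(-2 + I*√10)^(3/2)/240 = (-2 + I*√10)^(3/2)/240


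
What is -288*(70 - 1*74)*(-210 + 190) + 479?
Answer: -22561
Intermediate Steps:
-288*(70 - 1*74)*(-210 + 190) + 479 = -288*(70 - 74)*(-20) + 479 = -(-1152)*(-20) + 479 = -288*80 + 479 = -23040 + 479 = -22561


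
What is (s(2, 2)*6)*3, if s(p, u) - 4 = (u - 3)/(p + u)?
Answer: 135/2 ≈ 67.500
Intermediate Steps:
s(p, u) = 4 + (-3 + u)/(p + u) (s(p, u) = 4 + (u - 3)/(p + u) = 4 + (-3 + u)/(p + u))
(s(2, 2)*6)*3 = (((-3 + 4*2 + 5*2)/(2 + 2))*6)*3 = (((-3 + 8 + 10)/4)*6)*3 = (((¼)*15)*6)*3 = ((15/4)*6)*3 = (45/2)*3 = 135/2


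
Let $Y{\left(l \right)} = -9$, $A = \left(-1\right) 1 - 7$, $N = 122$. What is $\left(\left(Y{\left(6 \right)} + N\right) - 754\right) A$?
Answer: $5128$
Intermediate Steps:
$A = -8$ ($A = -1 - 7 = -8$)
$\left(\left(Y{\left(6 \right)} + N\right) - 754\right) A = \left(\left(-9 + 122\right) - 754\right) \left(-8\right) = \left(113 - 754\right) \left(-8\right) = \left(-641\right) \left(-8\right) = 5128$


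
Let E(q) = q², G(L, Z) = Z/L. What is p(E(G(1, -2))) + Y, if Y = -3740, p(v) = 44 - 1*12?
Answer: -3708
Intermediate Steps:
p(v) = 32 (p(v) = 44 - 12 = 32)
p(E(G(1, -2))) + Y = 32 - 3740 = -3708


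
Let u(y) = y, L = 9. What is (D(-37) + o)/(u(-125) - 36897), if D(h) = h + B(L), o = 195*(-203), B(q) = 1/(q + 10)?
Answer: 752817/703418 ≈ 1.0702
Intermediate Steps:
B(q) = 1/(10 + q)
o = -39585
D(h) = 1/19 + h (D(h) = h + 1/(10 + 9) = h + 1/19 = 1/19 + h)
(D(-37) + o)/(u(-125) - 36897) = ((1/19 - 37) - 39585)/(-125 - 36897) = (-702/19 - 39585)/(-37022) = -752817/19*(-1/37022) = 752817/703418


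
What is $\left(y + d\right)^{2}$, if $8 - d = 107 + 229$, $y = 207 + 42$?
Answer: $6241$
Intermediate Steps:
$y = 249$
$d = -328$ ($d = 8 - \left(107 + 229\right) = 8 - 336 = -328$)
$\left(y + d\right)^{2} = \left(249 - 328\right)^{2} = \left(-79\right)^{2} = 6241$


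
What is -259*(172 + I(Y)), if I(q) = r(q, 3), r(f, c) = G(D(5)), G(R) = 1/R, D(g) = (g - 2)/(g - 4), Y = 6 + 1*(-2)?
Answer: -133903/3 ≈ -44634.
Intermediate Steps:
Y = 4 (Y = 6 - 2 = 4)
D(g) = (-2 + g)/(-4 + g)
r(f, c) = ⅓ (r(f, c) = 1/((-2 + 5)/(-4 + 5)) = 1/(3/1) = 1/(1*3) = 1/3 = ⅓)
I(q) = ⅓
-259*(172 + I(Y)) = -259*(172 + ⅓) = -259*517/3 = -133903/3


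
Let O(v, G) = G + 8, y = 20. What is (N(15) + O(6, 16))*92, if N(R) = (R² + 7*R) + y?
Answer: 34408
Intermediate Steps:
N(R) = 20 + R² + 7*R (N(R) = (R² + 7*R) + 20 = 20 + R² + 7*R)
O(v, G) = 8 + G
(N(15) + O(6, 16))*92 = ((20 + 15² + 7*15) + (8 + 16))*92 = ((20 + 225 + 105) + 24)*92 = (350 + 24)*92 = 374*92 = 34408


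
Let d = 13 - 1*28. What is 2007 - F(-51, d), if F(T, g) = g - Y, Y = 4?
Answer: 2026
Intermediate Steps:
d = -15 (d = 13 - 28 = -15)
F(T, g) = -4 + g (F(T, g) = g - 1*4 = g - 4 = -4 + g)
2007 - F(-51, d) = 2007 - (-4 - 15) = 2007 - 1*(-19) = 2007 + 19 = 2026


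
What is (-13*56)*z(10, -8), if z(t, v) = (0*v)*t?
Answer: 0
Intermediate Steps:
z(t, v) = 0 (z(t, v) = 0*t = 0)
(-13*56)*z(10, -8) = -13*56*0 = -728*0 = 0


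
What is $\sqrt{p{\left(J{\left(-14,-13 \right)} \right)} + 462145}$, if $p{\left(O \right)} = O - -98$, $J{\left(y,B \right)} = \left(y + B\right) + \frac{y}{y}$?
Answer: $7 \sqrt{9433} \approx 679.87$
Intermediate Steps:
$J{\left(y,B \right)} = 1 + B + y$ ($J{\left(y,B \right)} = \left(B + y\right) + 1 = 1 + B + y$)
$p{\left(O \right)} = 98 + O$ ($p{\left(O \right)} = O + 98 = 98 + O$)
$\sqrt{p{\left(J{\left(-14,-13 \right)} \right)} + 462145} = \sqrt{\left(98 - 26\right) + 462145} = \sqrt{72 + 462145} = \sqrt{462217} = 7 \sqrt{9433}$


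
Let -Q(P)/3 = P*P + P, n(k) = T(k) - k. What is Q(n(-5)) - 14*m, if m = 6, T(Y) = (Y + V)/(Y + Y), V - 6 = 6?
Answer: -15237/100 ≈ -152.37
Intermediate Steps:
V = 12 (V = 6 + 6 = 12)
T(Y) = (12 + Y)/(2*Y) (T(Y) = (Y + 12)/(Y + Y) = (12 + Y)/((2*Y)) = (12 + Y)*(1/(2*Y)) = (12 + Y)/(2*Y))
n(k) = -k + (12 + k)/(2*k) (n(k) = (12 + k)/(2*k) - k = -k + (12 + k)/(2*k))
Q(P) = -3*P - 3*P² (Q(P) = -3*(P*P + P) = -3*(P² + P) = -3*(P + P²) = -3*P - 3*P²)
Q(n(-5)) - 14*m = -3*(½ - 1*(-5) + 6/(-5))*(1 + (½ - 1*(-5) + 6/(-5))) - 14*6 = -3*(½ + 5 + 6*(-⅕))*(1 + (½ + 5 + 6*(-⅕))) - 84 = -3*(½ + 5 - 6/5)*(1 + (½ + 5 - 6/5)) - 84 = -3*43/10*(1 + 43/10) - 84 = -3*43/10*53/10 - 84 = -6837/100 - 84 = -15237/100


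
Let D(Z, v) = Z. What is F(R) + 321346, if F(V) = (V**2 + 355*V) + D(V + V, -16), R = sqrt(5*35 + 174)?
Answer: 321695 + 357*sqrt(349) ≈ 3.2836e+5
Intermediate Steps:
R = sqrt(349) (R = sqrt(175 + 174) = sqrt(349) ≈ 18.682)
F(V) = V**2 + 357*V (F(V) = (V**2 + 355*V) + (V + V) = (V**2 + 355*V) + 2*V = V**2 + 357*V)
F(R) + 321346 = sqrt(349)*(357 + sqrt(349)) + 321346 = 321346 + sqrt(349)*(357 + sqrt(349))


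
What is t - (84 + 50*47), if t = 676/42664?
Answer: -25960875/10666 ≈ -2434.0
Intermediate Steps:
t = 169/10666 (t = 676*(1/42664) = 169/10666 ≈ 0.015845)
t - (84 + 50*47) = 169/10666 - (84 + 50*47) = 169/10666 - (84 + 2350) = 169/10666 - 1*2434 = 169/10666 - 2434 = -25960875/10666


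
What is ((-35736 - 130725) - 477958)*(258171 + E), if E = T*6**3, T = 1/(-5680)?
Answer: -118122893931477/710 ≈ -1.6637e+11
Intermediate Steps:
T = -1/5680 ≈ -0.00017606
E = -27/710 (E = -1/5680*6**3 = -1/5680*216 = -27/710 ≈ -0.038028)
((-35736 - 130725) - 477958)*(258171 + E) = ((-35736 - 130725) - 477958)*(258171 - 27/710) = (-166461 - 477958)*(183301383/710) = -644419*183301383/710 = -118122893931477/710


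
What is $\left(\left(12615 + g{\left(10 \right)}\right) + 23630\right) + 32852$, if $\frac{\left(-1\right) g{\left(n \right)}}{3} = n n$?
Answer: $68797$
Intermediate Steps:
$g{\left(n \right)} = - 3 n^{2}$ ($g{\left(n \right)} = - 3 n n = - 3 n^{2}$)
$\left(\left(12615 + g{\left(10 \right)}\right) + 23630\right) + 32852 = \left(\left(12615 - 3 \cdot 10^{2}\right) + 23630\right) + 32852 = \left(\left(12615 - 300\right) + 23630\right) + 32852 = \left(12315 + 23630\right) + 32852 = 35945 + 32852 = 68797$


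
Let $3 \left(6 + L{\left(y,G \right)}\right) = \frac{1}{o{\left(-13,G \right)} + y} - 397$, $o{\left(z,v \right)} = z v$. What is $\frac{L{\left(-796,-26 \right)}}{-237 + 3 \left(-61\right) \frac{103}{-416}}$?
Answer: $\frac{4392752}{6087049} \approx 0.72166$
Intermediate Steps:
$o{\left(z,v \right)} = v z$
$L{\left(y,G \right)} = - \frac{415}{3} + \frac{1}{3 \left(y - 13 G\right)}$ ($L{\left(y,G \right)} = -6 + \frac{\frac{1}{G \left(-13\right) + y} - 397}{3} = -6 + \frac{\frac{1}{- 13 G + y} - 397}{3} = -6 + \frac{\frac{1}{y - 13 G} - 397}{3} = -6 + \frac{-397 + \frac{1}{y - 13 G}}{3} = -6 - \left(\frac{397}{3} - \frac{1}{3 \left(y - 13 G\right)}\right) = - \frac{415}{3} + \frac{1}{3 \left(y - 13 G\right)}$)
$\frac{L{\left(-796,-26 \right)}}{-237 + 3 \left(-61\right) \frac{103}{-416}} = \frac{\frac{1}{3} \frac{1}{-796 - -338} \left(1 - -330340 + 5395 \left(-26\right)\right)}{-237 + 3 \left(-61\right) \frac{103}{-416}} = \frac{\frac{1}{3} \frac{1}{-796 + 338} \left(1 + 330340 - 140270\right)}{-237 - 183 \cdot 103 \left(- \frac{1}{416}\right)} = \frac{\frac{1}{3} \frac{1}{-458} \cdot 190071}{-237 - - \frac{18849}{416}} = \frac{\frac{1}{3} \left(- \frac{1}{458}\right) 190071}{-237 + \frac{18849}{416}} = - \frac{63357}{458 \left(- \frac{79743}{416}\right)} = \left(- \frac{63357}{458}\right) \left(- \frac{416}{79743}\right) = \frac{4392752}{6087049}$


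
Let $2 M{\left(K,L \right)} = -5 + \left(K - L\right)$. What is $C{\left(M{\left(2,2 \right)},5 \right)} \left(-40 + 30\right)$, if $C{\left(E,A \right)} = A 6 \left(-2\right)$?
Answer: $600$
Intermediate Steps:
$M{\left(K,L \right)} = - \frac{5}{2} + \frac{K}{2} - \frac{L}{2}$ ($M{\left(K,L \right)} = \frac{-5 + \left(K - L\right)}{2} = \frac{-5 + K - L}{2} = - \frac{5}{2} + \frac{K}{2} - \frac{L}{2}$)
$C{\left(E,A \right)} = - 12 A$ ($C{\left(E,A \right)} = 6 A \left(-2\right) = - 12 A$)
$C{\left(M{\left(2,2 \right)},5 \right)} \left(-40 + 30\right) = \left(-12\right) 5 \left(-40 + 30\right) = \left(-60\right) \left(-10\right) = 600$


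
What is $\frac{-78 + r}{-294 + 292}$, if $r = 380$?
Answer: $-151$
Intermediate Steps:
$\frac{-78 + r}{-294 + 292} = \frac{-78 + 380}{-294 + 292} = \frac{302}{-2} = 302 \left(- \frac{1}{2}\right) = -151$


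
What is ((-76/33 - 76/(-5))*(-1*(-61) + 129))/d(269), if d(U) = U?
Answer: 80864/8877 ≈ 9.1094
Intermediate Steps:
((-76/33 - 76/(-5))*(-1*(-61) + 129))/d(269) = ((-76/33 - 76/(-5))*(-1*(-61) + 129))/269 = ((-76*1/33 - 76*(-⅕))*(61 + 129))*(1/269) = ((-76/33 + 76/5)*190)*(1/269) = ((2128/165)*190)*(1/269) = (80864/33)*(1/269) = 80864/8877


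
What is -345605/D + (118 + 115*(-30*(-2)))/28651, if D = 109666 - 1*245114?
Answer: 10852502919/3880720648 ≈ 2.7965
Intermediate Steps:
D = -135448 (D = 109666 - 245114 = -135448)
-345605/D + (118 + 115*(-30*(-2)))/28651 = -345605/(-135448) + (118 + 115*(-30*(-2)))/28651 = -345605*(-1/135448) + (118 + 115*60)*(1/28651) = 345605/135448 + (118 + 6900)*(1/28651) = 345605/135448 + 7018*(1/28651) = 345605/135448 + 7018/28651 = 10852502919/3880720648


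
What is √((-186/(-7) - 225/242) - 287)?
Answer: I*√6198374/154 ≈ 16.167*I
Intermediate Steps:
√((-186/(-7) - 225/242) - 287) = √((-186*(-⅐) - 225*1/242) - 287) = √((186/7 - 225/242) - 287) = √(43437/1694 - 287) = √(-442741/1694) = I*√6198374/154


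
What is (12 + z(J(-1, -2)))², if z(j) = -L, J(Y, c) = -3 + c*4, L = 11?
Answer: 1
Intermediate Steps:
J(Y, c) = -3 + 4*c
z(j) = -11 (z(j) = -1*11 = -11)
(12 + z(J(-1, -2)))² = (12 - 11)² = 1² = 1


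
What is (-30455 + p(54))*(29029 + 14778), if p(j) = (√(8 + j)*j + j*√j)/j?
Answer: -1334142185 + 43807*√62 + 131421*√6 ≈ -1.3335e+9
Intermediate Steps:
p(j) = (j^(3/2) + j*√(8 + j))/j (p(j) = (j*√(8 + j) + j^(3/2))/j = (j^(3/2) + j*√(8 + j))/j)
(-30455 + p(54))*(29029 + 14778) = (-30455 + (√54 + √(8 + 54)))*(29029 + 14778) = (-30455 + (3*√6 + √62))*43807 = (-30455 + (√62 + 3*√6))*43807 = (-30455 + √62 + 3*√6)*43807 = -1334142185 + 43807*√62 + 131421*√6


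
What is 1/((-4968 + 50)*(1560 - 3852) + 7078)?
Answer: 1/11279134 ≈ 8.8659e-8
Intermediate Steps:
1/((-4968 + 50)*(1560 - 3852) + 7078) = 1/(-4918*(-2292) + 7078) = 1/(11272056 + 7078) = 1/11279134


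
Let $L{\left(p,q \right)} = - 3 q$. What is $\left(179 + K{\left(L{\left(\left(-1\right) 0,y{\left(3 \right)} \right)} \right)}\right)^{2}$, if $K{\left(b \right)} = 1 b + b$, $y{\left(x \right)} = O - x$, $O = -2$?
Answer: $43681$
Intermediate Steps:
$y{\left(x \right)} = -2 - x$
$K{\left(b \right)} = 2 b$ ($K{\left(b \right)} = b + b = 2 b$)
$\left(179 + K{\left(L{\left(\left(-1\right) 0,y{\left(3 \right)} \right)} \right)}\right)^{2} = \left(179 + 2 \left(- 3 \left(-2 - 3\right)\right)\right)^{2} = \left(179 + 2 \left(\left(-3\right) \left(-5\right)\right)\right)^{2} = \left(179 + 2 \cdot 15\right)^{2} = \left(179 + 30\right)^{2} = 209^{2} = 43681$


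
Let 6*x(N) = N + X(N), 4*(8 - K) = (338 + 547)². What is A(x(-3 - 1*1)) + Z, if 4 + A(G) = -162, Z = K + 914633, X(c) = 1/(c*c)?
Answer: 2874675/4 ≈ 7.1867e+5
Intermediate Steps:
X(c) = c⁻² (X(c) = 1/(c²) = c⁻²)
K = -783193/4 (K = 8 - (338 + 547)²/4 = 8 - ¼*885² = 8 - ¼*783225 = 8 - 783225/4 = -783193/4 ≈ -1.9580e+5)
x(N) = N/6 + 1/(6*N²) (x(N) = (N + N⁻²)/6 = N/6 + 1/(6*N²))
Z = 2875339/4 (Z = -783193/4 + 914633 = 2875339/4 ≈ 7.1884e+5)
A(G) = -166 (A(G) = -4 - 162 = -166)
A(x(-3 - 1*1)) + Z = -166 + 2875339/4 = 2874675/4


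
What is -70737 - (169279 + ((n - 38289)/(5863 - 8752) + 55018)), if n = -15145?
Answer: -852406660/2889 ≈ -2.9505e+5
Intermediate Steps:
-70737 - (169279 + ((n - 38289)/(5863 - 8752) + 55018)) = -70737 - (169279 + ((-15145 - 38289)/(5863 - 8752) + 55018)) = -70737 - (169279 + (-53434/(-2889) + 55018)) = -70737 - (169279 + (-53434*(-1/2889) + 55018)) = -70737 - (169279 + (53434/2889 + 55018)) = -70737 - (169279 + 159000436/2889) = -70737 - 1*648047467/2889 = -70737 - 648047467/2889 = -852406660/2889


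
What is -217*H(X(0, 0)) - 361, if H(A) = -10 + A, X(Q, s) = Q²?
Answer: 1809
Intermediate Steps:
-217*H(X(0, 0)) - 361 = -217*(-10 + 0²) - 361 = -217*(-10 + 0) - 361 = -217*(-10) - 361 = 2170 - 361 = 1809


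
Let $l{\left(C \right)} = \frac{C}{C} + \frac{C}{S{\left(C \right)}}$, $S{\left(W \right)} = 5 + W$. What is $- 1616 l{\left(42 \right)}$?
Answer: $- \frac{143824}{47} \approx -3060.1$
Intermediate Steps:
$l{\left(C \right)} = 1 + \frac{C}{5 + C}$ ($l{\left(C \right)} = \frac{C}{C} + \frac{C}{5 + C} = 1 + \frac{C}{5 + C}$)
$- 1616 l{\left(42 \right)} = - 1616 \frac{5 + 2 \cdot 42}{5 + 42} = - 1616 \frac{5 + 84}{47} = - 1616 \cdot \frac{1}{47} \cdot 89 = \left(-1616\right) \frac{89}{47} = - \frac{143824}{47}$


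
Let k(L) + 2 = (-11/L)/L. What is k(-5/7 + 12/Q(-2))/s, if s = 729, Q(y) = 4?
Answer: -1051/186624 ≈ -0.0056316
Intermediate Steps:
k(L) = -2 - 11/L² (k(L) = -2 + (-11/L)/L = -2 - 11/L²)
k(-5/7 + 12/Q(-2))/s = (-2 - 11/(-5/7 + 12/4)²)/729 = (-2 - 11/(-5*⅐ + 12*(¼))²)*(1/729) = (-2 - 11/(-5/7 + 3)²)*(1/729) = (-2 - 11/(16/7)²)*(1/729) = (-2 - 11*49/256)*(1/729) = (-2 - 539/256)*(1/729) = -1051/256*1/729 = -1051/186624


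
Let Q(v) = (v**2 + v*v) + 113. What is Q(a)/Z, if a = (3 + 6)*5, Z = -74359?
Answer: -181/3233 ≈ -0.055985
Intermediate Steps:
a = 45 (a = 9*5 = 45)
Q(v) = 113 + 2*v**2 (Q(v) = (v**2 + v**2) + 113 = 2*v**2 + 113 = 113 + 2*v**2)
Q(a)/Z = (113 + 2*45**2)/(-74359) = (113 + 2*2025)*(-1/74359) = (113 + 4050)*(-1/74359) = 4163*(-1/74359) = -181/3233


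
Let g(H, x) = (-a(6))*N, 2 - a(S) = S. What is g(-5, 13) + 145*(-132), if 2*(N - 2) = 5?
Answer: -19122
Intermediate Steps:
N = 9/2 (N = 2 + (½)*5 = 2 + 5/2 = 9/2 ≈ 4.5000)
a(S) = 2 - S
g(H, x) = 18 (g(H, x) = -(2 - 1*6)*(9/2) = -(2 - 6)*(9/2) = -1*(-4)*(9/2) = 4*(9/2) = 18)
g(-5, 13) + 145*(-132) = 18 + 145*(-132) = 18 - 19140 = -19122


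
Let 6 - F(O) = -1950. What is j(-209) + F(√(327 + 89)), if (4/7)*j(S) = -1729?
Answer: -4279/4 ≈ -1069.8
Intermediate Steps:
F(O) = 1956 (F(O) = 6 - 1*(-1950) = 6 + 1950 = 1956)
j(S) = -12103/4 (j(S) = (7/4)*(-1729) = -12103/4)
j(-209) + F(√(327 + 89)) = -12103/4 + 1956 = -4279/4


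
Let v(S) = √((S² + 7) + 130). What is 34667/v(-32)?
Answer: 34667*√129/387 ≈ 1017.4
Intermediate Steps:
v(S) = √(137 + S²) (v(S) = √((7 + S²) + 130) = √(137 + S²))
34667/v(-32) = 34667/(√(137 + (-32)²)) = 34667/(√(137 + 1024)) = 34667/(√1161) = 34667/((3*√129)) = 34667*(√129/387) = 34667*√129/387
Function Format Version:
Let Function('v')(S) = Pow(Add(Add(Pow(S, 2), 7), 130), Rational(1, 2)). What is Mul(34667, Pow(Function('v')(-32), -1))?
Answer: Mul(Rational(34667, 387), Pow(129, Rational(1, 2))) ≈ 1017.4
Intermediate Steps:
Function('v')(S) = Pow(Add(137, Pow(S, 2)), Rational(1, 2)) (Function('v')(S) = Pow(Add(Add(7, Pow(S, 2)), 130), Rational(1, 2)) = Pow(Add(137, Pow(S, 2)), Rational(1, 2)))
Mul(34667, Pow(Function('v')(-32), -1)) = Mul(34667, Pow(Pow(Add(137, Pow(-32, 2)), Rational(1, 2)), -1)) = Mul(34667, Pow(Pow(Add(137, 1024), Rational(1, 2)), -1)) = Mul(34667, Pow(Pow(1161, Rational(1, 2)), -1)) = Mul(34667, Pow(Mul(3, Pow(129, Rational(1, 2))), -1)) = Mul(34667, Mul(Rational(1, 387), Pow(129, Rational(1, 2)))) = Mul(Rational(34667, 387), Pow(129, Rational(1, 2)))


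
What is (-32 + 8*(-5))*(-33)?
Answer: 2376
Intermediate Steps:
(-32 + 8*(-5))*(-33) = (-32 - 40)*(-33) = -72*(-33) = 2376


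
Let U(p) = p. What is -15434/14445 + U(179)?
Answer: 2570221/14445 ≈ 177.93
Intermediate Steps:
-15434/14445 + U(179) = -15434/14445 + 179 = 2570221/14445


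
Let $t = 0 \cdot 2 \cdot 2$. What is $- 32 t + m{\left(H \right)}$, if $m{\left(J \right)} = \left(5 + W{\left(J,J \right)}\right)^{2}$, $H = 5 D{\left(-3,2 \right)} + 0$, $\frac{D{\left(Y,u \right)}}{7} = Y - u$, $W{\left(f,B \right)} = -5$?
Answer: $0$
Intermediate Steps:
$D{\left(Y,u \right)} = - 7 u + 7 Y$ ($D{\left(Y,u \right)} = 7 \left(Y - u\right) = - 7 u + 7 Y$)
$H = -175$ ($H = 5 \left(\left(-7\right) 2 + 7 \left(-3\right)\right) + 0 = 5 \left(-14 - 21\right) + 0 = 5 \left(-35\right) + 0 = -175 + 0 = -175$)
$m{\left(J \right)} = 0$ ($m{\left(J \right)} = \left(5 - 5\right)^{2} = 0^{2} = 0$)
$t = 0$ ($t = 0 \cdot 2 = 0$)
$- 32 t + m{\left(H \right)} = \left(-32\right) 0 + 0 = 0 + 0 = 0$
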